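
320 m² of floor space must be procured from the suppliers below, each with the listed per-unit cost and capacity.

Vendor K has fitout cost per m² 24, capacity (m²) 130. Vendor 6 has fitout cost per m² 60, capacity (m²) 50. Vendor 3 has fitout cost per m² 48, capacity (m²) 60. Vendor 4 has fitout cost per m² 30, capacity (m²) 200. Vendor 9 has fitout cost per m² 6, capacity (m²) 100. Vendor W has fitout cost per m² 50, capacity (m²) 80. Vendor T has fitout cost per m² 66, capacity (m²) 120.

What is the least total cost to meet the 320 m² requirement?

Use suppliers in increasing cost order.
Take 100 from Vendor 9 at 6 ; need 220 more.
Take 130 from Vendor K at 24 ; need 90 more.
Take 90 from Vendor 4 at 30 to finish.
Vendor 3, Vendor W, Vendor 6, Vendor T: unused.
Cost = 100×6 + 130×24 + 90×30 = 6420.

6420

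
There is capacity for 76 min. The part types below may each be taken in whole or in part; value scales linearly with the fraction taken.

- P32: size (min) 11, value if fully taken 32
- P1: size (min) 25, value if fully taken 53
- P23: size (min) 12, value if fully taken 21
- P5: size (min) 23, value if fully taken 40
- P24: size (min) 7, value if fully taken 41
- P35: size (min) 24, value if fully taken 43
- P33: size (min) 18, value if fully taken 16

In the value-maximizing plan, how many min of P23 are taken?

9

Best value per unit of size first: P24 41/7≈5.86, P32 32/11≈2.91, P1 53/25≈2.12, P35 43/24≈1.79, P23 21/12≈1.75, P5 40/23≈1.74, P33 16/18≈0.889.
Take all of P24 (7 min, value 41) — 69 min left.
P32: take in full, 11 min for value 32 — 58 left.
Take all of P1 (25 min, value 53) — 33 min left.
All 24 min of P35 fit (value 43) — 9 remain.
Fill the last 9 min with part of P23: 9/12 of it earns 15.75.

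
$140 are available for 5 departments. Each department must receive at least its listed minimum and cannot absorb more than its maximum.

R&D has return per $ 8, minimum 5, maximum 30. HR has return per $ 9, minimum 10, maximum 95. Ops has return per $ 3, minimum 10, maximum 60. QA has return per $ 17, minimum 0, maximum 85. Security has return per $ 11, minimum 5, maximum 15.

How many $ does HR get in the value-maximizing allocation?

25

Meeting every minimum uses 5+10+10+0+5 = 30 $, leaving 110.
Order the departments by return per $: QA 17 > Security 11 > HR 9 > R&D 8 > Ops 3.
QA takes 85 more to reach its cap of 85 → 25 left.
Give Security 10 more to hit its cap of 15 → 15 left.
HR has room for 85 more but only 15 remain, so it gets 25.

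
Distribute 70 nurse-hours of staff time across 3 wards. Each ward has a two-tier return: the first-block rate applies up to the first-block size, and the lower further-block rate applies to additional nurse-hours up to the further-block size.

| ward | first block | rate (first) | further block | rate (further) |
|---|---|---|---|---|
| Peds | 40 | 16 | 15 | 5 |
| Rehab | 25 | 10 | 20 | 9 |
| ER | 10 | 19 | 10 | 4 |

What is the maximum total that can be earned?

Order all 6 blocks by rate: ER/T1 19 > Peds/T1 16 > Rehab/T1 10 > Rehab/T2 9 > Peds/T2 5 > ER/T2 4.
ER T1 at 19: fill all 10 ; 60 left.
Peds T1 at 16: fill all 40 ; 20 left.
Rehab/T1: +20 of 25 at 10; pool empty.
Total = 19×10 + 16×40 + 10×20 = 1030.

1030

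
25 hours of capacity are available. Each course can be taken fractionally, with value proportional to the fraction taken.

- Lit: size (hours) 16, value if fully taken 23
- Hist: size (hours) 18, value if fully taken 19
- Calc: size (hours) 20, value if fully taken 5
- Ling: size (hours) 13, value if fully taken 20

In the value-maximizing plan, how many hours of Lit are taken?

12

Best value per unit of size first: Ling 20/13≈1.54, Lit 23/16≈1.44, Hist 19/18≈1.06, Calc 5/20≈0.25.
Ling: take in full, 13 hours for value 20 → 12 left.
12 hours left: a 12/16 share of Lit gives 23×12/16 = 17.25.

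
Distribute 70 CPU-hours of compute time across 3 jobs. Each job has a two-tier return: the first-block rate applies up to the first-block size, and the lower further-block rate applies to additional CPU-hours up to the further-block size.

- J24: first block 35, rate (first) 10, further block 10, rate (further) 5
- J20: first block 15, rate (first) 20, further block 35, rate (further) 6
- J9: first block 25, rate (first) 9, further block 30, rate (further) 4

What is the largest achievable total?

Rank every tier by rate: J20/tier1 20 > J24/tier1 10 > J9/tier1 9 > J20/tier2 6 > J24/tier2 5 > J9/tier2 4.
J20 tier1 at 20: fill all 15 → 55 left.
J24/tier1 (10): +35 → 20 left.
J9 tier1 at 9: only 20 left, fill 20.
Total = 20×15 + 10×35 + 9×20 = 830.

830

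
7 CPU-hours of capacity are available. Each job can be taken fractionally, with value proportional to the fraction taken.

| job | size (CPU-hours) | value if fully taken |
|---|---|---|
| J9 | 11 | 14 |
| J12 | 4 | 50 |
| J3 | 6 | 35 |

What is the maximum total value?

Sort by value density: J12 50/4≈12.5, J3 35/6≈5.83, J9 14/11≈1.27.
J12: take in full, 4 CPU-hours for value 50 — 3 left.
3 CPU-hours left: a 3/6 share of J3 gives 35×3/6 = 17.5.
Total value = 67.5.

67.5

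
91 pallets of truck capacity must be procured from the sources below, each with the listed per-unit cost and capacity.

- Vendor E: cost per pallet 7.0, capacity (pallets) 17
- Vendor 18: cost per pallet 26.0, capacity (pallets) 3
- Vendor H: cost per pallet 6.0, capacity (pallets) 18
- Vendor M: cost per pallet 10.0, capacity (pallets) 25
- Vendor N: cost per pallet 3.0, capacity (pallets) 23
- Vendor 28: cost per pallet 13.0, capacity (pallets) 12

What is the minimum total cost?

650

Cheapest first:
Vendor N (3.0): use full 23 ; 68 pallets to go.
Vendor H at 6.0: take all 18 pallets ; 50 still needed.
Take 17 from Vendor E at 7.0 ; need 33 more.
Take 25 from Vendor M at 10.0 ; need 8 more.
Vendor 28 at 13.0: take 8 of its 12 ; requirement met.
Vendor 18: unused.
Cost = 23×3.0 + 18×6.0 + 17×7.0 + 25×10.0 + 8×13.0 = 650.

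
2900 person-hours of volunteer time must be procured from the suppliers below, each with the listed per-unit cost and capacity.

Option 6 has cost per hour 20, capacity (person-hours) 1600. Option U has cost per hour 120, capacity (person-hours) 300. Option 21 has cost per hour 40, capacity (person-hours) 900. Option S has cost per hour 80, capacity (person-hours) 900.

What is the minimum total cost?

Cheapest first:
Option 6 (20): use full 1600 ; 1300 person-hours to go.
Option 21 (40): use full 900 ; 400 person-hours to go.
Take 400 from Option S at 80 to finish.
Option U: unused.
Cost = 1600×20 + 900×40 + 400×80 = 100000.

100000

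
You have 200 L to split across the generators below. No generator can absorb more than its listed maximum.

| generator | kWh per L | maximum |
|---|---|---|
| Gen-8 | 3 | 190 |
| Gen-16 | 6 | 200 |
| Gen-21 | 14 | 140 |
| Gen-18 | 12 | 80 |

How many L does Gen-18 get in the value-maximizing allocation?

Rank by kWh per L: Gen-21 14 > Gen-18 12 > Gen-16 6 > Gen-8 3.
Gen-21 takes 140 to reach its cap of 140 ; 60 left.
Gen-18 has room for 80 but only 60 remain, so it gets 60.

60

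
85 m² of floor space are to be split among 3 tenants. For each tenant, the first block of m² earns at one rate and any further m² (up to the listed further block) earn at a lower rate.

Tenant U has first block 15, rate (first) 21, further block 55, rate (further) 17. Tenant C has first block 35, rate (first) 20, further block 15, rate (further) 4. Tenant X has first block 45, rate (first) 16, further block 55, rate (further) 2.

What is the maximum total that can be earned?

Order all 6 blocks by rate: Tenant U/T1 21 > Tenant C/T1 20 > Tenant U/T2 17 > Tenant X/T1 16 > Tenant C/T2 4 > Tenant X/T2 2.
Tenant U T1 at 21: fill all 15 — 70 left.
Fill Tenant C T1 block (35 at 20) — 35 left.
Tenant U/T2: +35 of 55 at 17; pool empty.
Total = 21×15 + 20×35 + 17×35 = 1610.

1610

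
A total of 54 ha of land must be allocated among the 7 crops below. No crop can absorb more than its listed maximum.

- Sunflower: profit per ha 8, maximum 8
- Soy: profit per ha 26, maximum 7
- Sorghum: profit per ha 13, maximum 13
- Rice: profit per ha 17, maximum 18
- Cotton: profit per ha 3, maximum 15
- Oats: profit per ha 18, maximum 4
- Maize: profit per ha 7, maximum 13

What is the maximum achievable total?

Order the crops by profit per ha: Soy 26 > Oats 18 > Rice 17 > Sorghum 13 > Sunflower 8 > Maize 7 > Cotton 3.
Soy takes 7 to reach its cap of 7 — 47 left.
Oats takes 4 to reach its cap of 4 — 43 left.
Give Rice 18 to hit its cap of 18 — 25 left.
Sorghum: +13 to 13 (cap) — 12 left.
Sunflower: +8 to 8 (cap) — 4 left.
Maize: +4 (room for 13) → 4. Pool exhausted.
Total = 8×8 + 26×7 + 13×13 + 17×18 + 18×4 + 7×4 = 821.

821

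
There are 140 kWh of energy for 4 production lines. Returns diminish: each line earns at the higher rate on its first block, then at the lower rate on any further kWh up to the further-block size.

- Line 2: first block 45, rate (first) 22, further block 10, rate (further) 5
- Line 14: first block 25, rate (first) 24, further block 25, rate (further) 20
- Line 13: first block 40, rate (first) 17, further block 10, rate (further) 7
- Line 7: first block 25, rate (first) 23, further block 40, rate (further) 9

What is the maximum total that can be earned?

Rank every tier by rate: Line 14/T1 24 > Line 7/T1 23 > Line 2/T1 22 > Line 14/T2 20 > Line 13/T1 17 > Line 7/T2 9 > Line 13/T2 7 > Line 2/T2 5.
Line 14 T1 at 24: fill all 25 ; 115 left.
Line 7 T1 at 23: fill all 25 ; 90 left.
Fill Line 2 T1 block (45 at 22) ; 45 left.
Fill Line 14 T2 block (25 at 20) ; 20 left.
Line 13/T1: +20 of 40 at 17; pool empty.
Total = 24×25 + 23×25 + 22×45 + 20×25 + 17×20 = 3005.

3005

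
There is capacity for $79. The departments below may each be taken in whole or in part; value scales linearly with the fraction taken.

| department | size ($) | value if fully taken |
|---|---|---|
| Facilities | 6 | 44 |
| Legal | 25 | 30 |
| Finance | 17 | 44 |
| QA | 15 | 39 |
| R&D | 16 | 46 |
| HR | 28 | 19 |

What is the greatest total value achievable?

203

Rank by value-to-size ratio: Facilities 44/6≈7.33, R&D 46/16≈2.88, QA 39/15≈2.6, Finance 44/17≈2.59, Legal 30/25≈1.2, HR 19/28≈0.679.
All 6 $ of Facilities fit (value 44) ; 73 remain.
Take all of R&D (16 $, value 46) ; 57 $ left.
All 15 $ of QA fit (value 39) ; 42 remain.
All 17 $ of Finance fit (value 44) ; 25 remain.
Legal: take in full, 25 $ for value 30 ; 0 left.
Total value = 203.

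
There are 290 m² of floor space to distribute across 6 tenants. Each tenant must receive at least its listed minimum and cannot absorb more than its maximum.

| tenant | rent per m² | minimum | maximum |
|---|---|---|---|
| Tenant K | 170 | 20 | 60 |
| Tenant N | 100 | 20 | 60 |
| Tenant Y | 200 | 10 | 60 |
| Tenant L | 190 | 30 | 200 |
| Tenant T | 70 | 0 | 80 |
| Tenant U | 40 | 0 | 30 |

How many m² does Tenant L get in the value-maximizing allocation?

190

Meeting every minimum uses 20+20+10+30+0+0 = 80 m², leaving 210.
Rank by rent per m²: Tenant Y 200 > Tenant L 190 > Tenant K 170 > Tenant N 100 > Tenant T 70 > Tenant U 40.
Tenant Y takes 50 more to reach its cap of 60 ; 160 left.
Tenant L has room for 170 more but only 160 remain, so it gets 190.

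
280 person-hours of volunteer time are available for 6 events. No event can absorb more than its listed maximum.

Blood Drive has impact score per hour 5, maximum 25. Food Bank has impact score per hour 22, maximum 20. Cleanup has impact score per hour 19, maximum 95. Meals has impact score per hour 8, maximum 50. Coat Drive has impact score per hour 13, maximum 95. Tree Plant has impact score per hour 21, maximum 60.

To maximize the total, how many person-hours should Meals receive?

10

Highest impact score per hour first: Food Bank 22 > Tree Plant 21 > Cleanup 19 > Coat Drive 13 > Meals 8 > Blood Drive 5.
Food Bank takes 20 to reach its cap of 20 — 260 left.
Give Tree Plant 60 to hit its cap of 60 — 200 left.
Cleanup: +95 to 95 (cap) — 105 left.
Coat Drive takes 95 to reach its cap of 95 — 10 left.
Meals has room for 50 but only 10 remain, so it gets 10.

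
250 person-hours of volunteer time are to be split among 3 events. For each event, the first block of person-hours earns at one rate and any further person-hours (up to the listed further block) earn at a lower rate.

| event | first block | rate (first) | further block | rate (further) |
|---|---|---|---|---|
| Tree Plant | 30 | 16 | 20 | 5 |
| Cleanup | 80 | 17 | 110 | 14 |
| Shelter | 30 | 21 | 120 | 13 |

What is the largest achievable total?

4010

Order all 6 blocks by rate: Shelter/tier1 21 > Cleanup/tier1 17 > Tree Plant/tier1 16 > Cleanup/tier2 14 > Shelter/tier2 13 > Tree Plant/tier2 5.
Shelter/tier1 (21): +30 — 220 left.
Cleanup tier1 at 17: fill all 80 — 140 left.
Tree Plant tier1 at 16: fill all 30 — 110 left.
Cleanup tier2 at 14: fill all 110 — 0 left.
Total = 21×30 + 17×80 + 16×30 + 14×110 = 4010.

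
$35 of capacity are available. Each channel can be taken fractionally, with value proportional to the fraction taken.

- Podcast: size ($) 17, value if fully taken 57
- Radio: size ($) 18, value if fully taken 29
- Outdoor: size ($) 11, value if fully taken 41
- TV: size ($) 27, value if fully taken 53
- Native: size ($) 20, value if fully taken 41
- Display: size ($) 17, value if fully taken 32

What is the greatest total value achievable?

Best value per unit of size first: Outdoor 41/11≈3.73, Podcast 57/17≈3.35, Native 41/20≈2.05, TV 53/27≈1.96, Display 32/17≈1.88, Radio 29/18≈1.61.
Outdoor: take in full, 11 $ for value 41 → 24 left.
Take all of Podcast (17 $, value 57) → 7 $ left.
Only 7 $ remain; take 7/20 of Native for value 41×7/20 = 14.35.
Total value = 112.35.

112.35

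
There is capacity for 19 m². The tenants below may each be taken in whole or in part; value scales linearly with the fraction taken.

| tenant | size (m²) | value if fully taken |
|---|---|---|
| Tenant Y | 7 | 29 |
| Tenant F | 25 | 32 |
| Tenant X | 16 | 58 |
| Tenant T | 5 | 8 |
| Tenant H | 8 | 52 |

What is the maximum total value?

95.5

Rank by value-to-size ratio: Tenant H 52/8≈6.5, Tenant Y 29/7≈4.14, Tenant X 58/16≈3.62, Tenant T 8/5≈1.6, Tenant F 32/25≈1.28.
Take all of Tenant H (8 m², value 52) → 11 m² left.
All 7 m² of Tenant Y fit (value 29) → 4 remain.
Fill the last 4 m² with part of Tenant X: 4/16 of it earns 14.5.
Total value = 95.5.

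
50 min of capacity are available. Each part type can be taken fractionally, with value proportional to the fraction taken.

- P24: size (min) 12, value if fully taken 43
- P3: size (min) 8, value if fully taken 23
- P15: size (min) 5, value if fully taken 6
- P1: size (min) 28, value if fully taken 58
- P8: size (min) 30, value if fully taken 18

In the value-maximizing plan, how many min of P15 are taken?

2

Sort by value density: P24 43/12≈3.58, P3 23/8≈2.88, P1 58/28≈2.07, P15 6/5≈1.2, P8 18/30≈0.6.
P24: take in full, 12 min for value 43 → 38 left.
All 8 min of P3 fit (value 23) → 30 remain.
P1: take in full, 28 min for value 58 → 2 left.
Fill the last 2 min with part of P15: 2/5 of it earns 2.4.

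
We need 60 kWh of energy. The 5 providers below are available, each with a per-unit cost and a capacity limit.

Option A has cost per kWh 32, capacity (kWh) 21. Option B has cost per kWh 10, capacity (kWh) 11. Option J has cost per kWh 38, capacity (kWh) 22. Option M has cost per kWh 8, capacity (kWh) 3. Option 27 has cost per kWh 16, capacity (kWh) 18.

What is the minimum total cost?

Cheapest first:
Take 3 from Option M at 8 ; need 57 more.
Option B at 10: take all 11 kWh ; 46 still needed.
Take 18 from Option 27 at 16 ; need 28 more.
Option A (32): use full 21 ; 7 kWh to go.
Take 7 from Option J at 38 to finish.
Cost = 3×8 + 11×10 + 18×16 + 21×32 + 7×38 = 1360.

1360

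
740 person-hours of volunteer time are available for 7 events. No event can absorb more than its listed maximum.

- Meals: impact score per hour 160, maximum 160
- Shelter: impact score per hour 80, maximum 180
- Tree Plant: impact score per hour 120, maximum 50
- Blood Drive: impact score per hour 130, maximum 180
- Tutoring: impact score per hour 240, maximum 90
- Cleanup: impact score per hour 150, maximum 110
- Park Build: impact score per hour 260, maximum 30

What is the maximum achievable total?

110500

Order the events by impact score per hour: Park Build 260 > Tutoring 240 > Meals 160 > Cleanup 150 > Blood Drive 130 > Tree Plant 120 > Shelter 80.
Give Park Build 30 to hit its cap of 30 — 710 left.
Tutoring takes 90 to reach its cap of 90 — 620 left.
Meals: +160 to 160 (cap) — 460 left.
Give Cleanup 110 to hit its cap of 110 — 350 left.
Blood Drive takes 180 to reach its cap of 180 — 170 left.
Tree Plant: +50 to 50 (cap) — 120 left.
Only 120 left; Shelter takes them to reach 120.
Total = 160×160 + 80×120 + 120×50 + 130×180 + 240×90 + 150×110 + 260×30 = 110500.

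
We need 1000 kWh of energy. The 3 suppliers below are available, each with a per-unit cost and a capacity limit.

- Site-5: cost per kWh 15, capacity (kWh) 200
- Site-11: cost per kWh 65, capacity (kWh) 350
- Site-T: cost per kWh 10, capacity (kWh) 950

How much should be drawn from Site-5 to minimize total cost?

50

Cheapest first:
Site-T (10): use full 950 → 50 kWh to go.
Take 50 from Site-5 at 15 to finish.
Site-11: unused.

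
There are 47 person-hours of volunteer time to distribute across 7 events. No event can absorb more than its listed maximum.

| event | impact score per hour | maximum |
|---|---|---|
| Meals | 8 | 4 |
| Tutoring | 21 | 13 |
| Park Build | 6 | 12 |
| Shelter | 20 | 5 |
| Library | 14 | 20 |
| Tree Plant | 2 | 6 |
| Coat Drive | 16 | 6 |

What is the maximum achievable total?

Rank by impact score per hour: Tutoring 21 > Shelter 20 > Coat Drive 16 > Library 14 > Meals 8 > Park Build 6 > Tree Plant 2.
Tutoring takes 13 to reach its cap of 13 → 34 left.
Shelter takes 5 to reach its cap of 5 → 29 left.
Give Coat Drive 6 to hit its cap of 6 → 23 left.
Library takes 20 to reach its cap of 20 → 3 left.
Only 3 left; Meals takes them to reach 3.
Total = 8×3 + 21×13 + 20×5 + 14×20 + 16×6 = 773.

773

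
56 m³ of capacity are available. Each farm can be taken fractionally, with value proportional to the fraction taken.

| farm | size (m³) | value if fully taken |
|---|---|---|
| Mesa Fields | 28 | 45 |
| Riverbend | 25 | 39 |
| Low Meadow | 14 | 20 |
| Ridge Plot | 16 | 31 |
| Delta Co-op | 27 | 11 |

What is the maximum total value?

Sort by value density: Ridge Plot 31/16≈1.94, Mesa Fields 45/28≈1.61, Riverbend 39/25≈1.56, Low Meadow 20/14≈1.43, Delta Co-op 11/27≈0.407.
Ridge Plot: take in full, 16 m³ for value 31 → 40 left.
Mesa Fields: take in full, 28 m³ for value 45 → 12 left.
Only 12 m³ remain; take 12/25 of Riverbend for value 39×12/25 = 18.72.
Total value = 94.72.

94.72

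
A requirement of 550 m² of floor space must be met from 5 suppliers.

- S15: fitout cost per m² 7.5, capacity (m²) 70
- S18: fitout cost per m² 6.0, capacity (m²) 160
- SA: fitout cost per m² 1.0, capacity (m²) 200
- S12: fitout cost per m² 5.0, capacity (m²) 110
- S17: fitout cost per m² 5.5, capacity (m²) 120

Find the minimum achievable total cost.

2130

Fill from the cheapest supplier first.
Take 200 from SA at 1.0 — need 350 more.
S12 (5.0): use full 110 — 240 m² to go.
S17 (5.5): use full 120 — 120 m² to go.
S18 (6.0): take the remaining 120 — done.
S15: unused.
Cost = 200×1.0 + 110×5.0 + 120×5.5 + 120×6.0 = 2130.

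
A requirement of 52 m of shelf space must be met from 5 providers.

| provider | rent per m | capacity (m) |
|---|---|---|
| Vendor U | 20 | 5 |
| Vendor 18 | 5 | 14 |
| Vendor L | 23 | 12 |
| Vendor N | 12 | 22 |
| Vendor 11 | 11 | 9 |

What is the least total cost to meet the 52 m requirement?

579

Cheapest first:
Vendor 18 (5): use full 14 ; 38 m to go.
Vendor 11 at 11: take all 9 m ; 29 still needed.
Vendor N (12): use full 22 ; 7 m to go.
Vendor U at 20: take all 5 m ; 2 still needed.
Vendor L at 23: take 2 of its 12 ; requirement met.
Cost = 14×5 + 9×11 + 22×12 + 5×20 + 2×23 = 579.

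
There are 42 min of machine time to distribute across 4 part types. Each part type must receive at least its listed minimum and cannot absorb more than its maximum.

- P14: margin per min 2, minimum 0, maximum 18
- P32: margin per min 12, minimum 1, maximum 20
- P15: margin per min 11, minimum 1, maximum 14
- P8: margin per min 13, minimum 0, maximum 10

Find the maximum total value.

Meeting every minimum uses 0+1+1+0 = 2 min, leaving 40.
Highest margin per min first: P8 13 > P32 12 > P15 11 > P14 2.
Give P8 10 more to hit its cap of 10 — 30 left.
P32: +19 to 20 (cap) — 11 left.
P15: +11 (room for 13) → 12. Pool exhausted.
Total = 12×20 + 11×12 + 13×10 = 502.

502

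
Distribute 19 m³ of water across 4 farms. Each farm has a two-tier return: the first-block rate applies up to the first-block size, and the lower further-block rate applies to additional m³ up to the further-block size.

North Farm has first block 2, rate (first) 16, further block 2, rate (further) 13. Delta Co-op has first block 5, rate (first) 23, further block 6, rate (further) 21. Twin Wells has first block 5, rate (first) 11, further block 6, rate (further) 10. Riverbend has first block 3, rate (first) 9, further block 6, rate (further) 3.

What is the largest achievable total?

343

Order all 8 blocks by rate: Delta Co-op/tier1 23 > Delta Co-op/tier2 21 > North Farm/tier1 16 > North Farm/tier2 13 > Twin Wells/tier1 11 > Twin Wells/tier2 10 > Riverbend/tier1 9 > Riverbend/tier2 3.
Delta Co-op tier1 at 23: fill all 5 → 14 left.
Fill Delta Co-op tier2 block (6 at 21) → 8 left.
Fill North Farm tier1 block (2 at 16) → 6 left.
North Farm/tier2 (13): +2 → 4 left.
Twin Wells tier1 at 11: only 4 left, fill 4.
Total = 23×5 + 21×6 + 16×2 + 13×2 + 11×4 = 343.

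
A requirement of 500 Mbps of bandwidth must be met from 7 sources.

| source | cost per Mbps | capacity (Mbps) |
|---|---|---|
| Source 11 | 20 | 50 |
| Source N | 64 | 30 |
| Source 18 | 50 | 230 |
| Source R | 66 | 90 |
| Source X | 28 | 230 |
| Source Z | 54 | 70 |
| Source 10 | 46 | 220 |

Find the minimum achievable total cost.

17560

Fill from the cheapest source first.
Source 11 at 20: take all 50 Mbps ; 450 still needed.
Source X at 28: take all 230 Mbps ; 220 still needed.
Source 10 (46): use full 220 ; 0 Mbps to go.
Source 18, Source Z, Source N, Source R: unused.
Cost = 50×20 + 230×28 + 220×46 = 17560.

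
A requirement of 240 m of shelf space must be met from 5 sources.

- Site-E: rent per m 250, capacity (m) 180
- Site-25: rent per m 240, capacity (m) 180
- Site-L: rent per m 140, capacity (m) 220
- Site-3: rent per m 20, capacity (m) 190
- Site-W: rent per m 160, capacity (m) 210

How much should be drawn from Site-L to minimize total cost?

50

Use sources in increasing cost order.
Take 190 from Site-3 at 20 → need 50 more.
Site-L (140): take the remaining 50 → done.
Site-W, Site-25, Site-E: unused.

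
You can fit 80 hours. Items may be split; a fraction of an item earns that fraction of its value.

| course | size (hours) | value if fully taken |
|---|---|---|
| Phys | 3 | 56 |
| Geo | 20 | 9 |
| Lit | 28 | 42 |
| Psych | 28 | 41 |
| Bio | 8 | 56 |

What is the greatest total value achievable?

Best value per unit of size first: Phys 56/3≈18.7, Bio 56/8≈7, Lit 42/28≈1.5, Psych 41/28≈1.46, Geo 9/20≈0.45.
All 3 hours of Phys fit (value 56) — 77 remain.
Bio: take in full, 8 hours for value 56 — 69 left.
Take all of Lit (28 hours, value 42) — 41 hours left.
Take all of Psych (28 hours, value 41) — 13 hours left.
13 hours left: a 13/20 share of Geo gives 9×13/20 = 5.85.
Total value = 200.85.

200.85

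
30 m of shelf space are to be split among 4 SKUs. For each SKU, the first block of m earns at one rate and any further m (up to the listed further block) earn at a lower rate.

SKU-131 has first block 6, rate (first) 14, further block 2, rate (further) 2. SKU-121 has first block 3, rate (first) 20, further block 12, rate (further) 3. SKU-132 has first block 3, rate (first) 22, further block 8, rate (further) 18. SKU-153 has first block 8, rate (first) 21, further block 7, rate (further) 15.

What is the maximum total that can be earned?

557

Treat each block as its own option and order by rate: SKU-132/T1 22 > SKU-153/T1 21 > SKU-121/T1 20 > SKU-132/T2 18 > SKU-153/T2 15 > SKU-131/T1 14 > SKU-121/T2 3 > SKU-131/T2 2.
SKU-132/T1 (22): +3 ; 27 left.
Fill SKU-153 T1 block (8 at 21) ; 19 left.
SKU-121 T1 at 20: fill all 3 ; 16 left.
SKU-132 T2 at 18: fill all 8 ; 8 left.
Fill SKU-153 T2 block (7 at 15) ; 1 left.
1 remain; put them into SKU-131 T1 at 14.
Total = 22×3 + 21×8 + 20×3 + 18×8 + 15×7 + 14×1 = 557.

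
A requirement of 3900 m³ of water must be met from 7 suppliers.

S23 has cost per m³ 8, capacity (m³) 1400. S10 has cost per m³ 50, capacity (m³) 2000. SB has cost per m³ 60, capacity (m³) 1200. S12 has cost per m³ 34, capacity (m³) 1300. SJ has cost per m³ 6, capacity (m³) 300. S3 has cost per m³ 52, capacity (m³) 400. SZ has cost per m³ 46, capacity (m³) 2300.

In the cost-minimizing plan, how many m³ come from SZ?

900

Use suppliers in increasing cost order.
SJ (6): use full 300 — 3600 m³ to go.
S23 at 8: take all 1400 m³ — 2200 still needed.
Take 1300 from S12 at 34 — need 900 more.
SZ (46): take the remaining 900 — done.
S10, S3, SB: unused.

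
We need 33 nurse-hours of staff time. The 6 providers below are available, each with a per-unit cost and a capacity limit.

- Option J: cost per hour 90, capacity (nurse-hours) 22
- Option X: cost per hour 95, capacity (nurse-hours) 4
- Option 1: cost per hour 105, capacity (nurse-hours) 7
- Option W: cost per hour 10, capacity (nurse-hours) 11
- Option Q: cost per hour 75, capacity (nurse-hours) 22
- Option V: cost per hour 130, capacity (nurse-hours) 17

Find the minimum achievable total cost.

Fill from the cheapest provider first.
Option W at 10: take all 11 nurse-hours → 22 still needed.
Take 22 from Option Q at 75 → need 0 more.
Option J, Option X, Option 1, Option V: unused.
Cost = 11×10 + 22×75 = 1760.

1760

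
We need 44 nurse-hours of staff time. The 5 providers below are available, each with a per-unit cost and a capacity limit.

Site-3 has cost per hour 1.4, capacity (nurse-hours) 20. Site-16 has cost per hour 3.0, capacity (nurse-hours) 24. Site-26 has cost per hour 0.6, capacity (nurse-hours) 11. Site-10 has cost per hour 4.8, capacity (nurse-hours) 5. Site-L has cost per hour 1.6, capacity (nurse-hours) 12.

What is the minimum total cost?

56.8

Cheapest first:
Site-26 at 0.6: take all 11 nurse-hours — 33 still needed.
Site-3 (1.4): use full 20 — 13 nurse-hours to go.
Take 12 from Site-L at 1.6 — need 1 more.
Take 1 from Site-16 at 3.0 to finish.
Site-10: unused.
Cost = 11×0.6 + 20×1.4 + 12×1.6 + 1×3.0 = 56.8.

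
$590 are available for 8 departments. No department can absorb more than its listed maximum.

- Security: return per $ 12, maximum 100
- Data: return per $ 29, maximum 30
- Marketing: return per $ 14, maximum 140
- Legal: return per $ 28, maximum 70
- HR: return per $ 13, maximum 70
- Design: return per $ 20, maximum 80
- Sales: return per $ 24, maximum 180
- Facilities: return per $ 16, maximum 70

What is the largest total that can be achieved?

12090

Rank by return per $: Data 29 > Legal 28 > Sales 24 > Design 20 > Facilities 16 > Marketing 14 > HR 13 > Security 12.
Give Data 30 to hit its cap of 30 — 560 left.
Legal takes 70 to reach its cap of 70 — 490 left.
Sales takes 180 to reach its cap of 180 — 310 left.
Design takes 80 to reach its cap of 80 — 230 left.
Give Facilities 70 to hit its cap of 70 — 160 left.
Marketing: +140 to 140 (cap) — 20 left.
HR: +20 (room for 70) → 20. Pool exhausted.
Total = 29×30 + 14×140 + 28×70 + 13×20 + 20×80 + 24×180 + 16×70 = 12090.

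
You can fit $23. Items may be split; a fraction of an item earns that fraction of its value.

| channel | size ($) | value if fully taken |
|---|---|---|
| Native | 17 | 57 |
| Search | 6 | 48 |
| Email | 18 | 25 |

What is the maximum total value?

105

Sort by value density: Search 48/6≈8, Native 57/17≈3.35, Email 25/18≈1.39.
Search: take in full, 6 $ for value 48 — 17 left.
Take all of Native (17 $, value 57) — 0 $ left.
Total value = 105.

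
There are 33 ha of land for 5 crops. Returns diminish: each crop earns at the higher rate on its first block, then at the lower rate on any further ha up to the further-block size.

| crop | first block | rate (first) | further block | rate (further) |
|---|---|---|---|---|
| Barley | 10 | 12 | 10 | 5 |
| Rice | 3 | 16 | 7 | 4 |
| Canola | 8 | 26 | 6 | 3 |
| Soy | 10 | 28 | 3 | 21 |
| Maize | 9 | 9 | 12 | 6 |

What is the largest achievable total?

707

Treat each block as its own option and order by rate: Soy/T1 28 > Canola/T1 26 > Soy/T2 21 > Rice/T1 16 > Barley/T1 12 > Maize/T1 9 > Maize/T2 6 > Barley/T2 5 > Rice/T2 4 > Canola/T2 3.
Fill Soy T1 block (10 at 28) — 23 left.
Canola/T1 (26): +8 — 15 left.
Fill Soy T2 block (3 at 21) — 12 left.
Rice/T1 (16): +3 — 9 left.
Barley T1 at 12: only 9 left, fill 9.
Total = 28×10 + 26×8 + 21×3 + 16×3 + 12×9 = 707.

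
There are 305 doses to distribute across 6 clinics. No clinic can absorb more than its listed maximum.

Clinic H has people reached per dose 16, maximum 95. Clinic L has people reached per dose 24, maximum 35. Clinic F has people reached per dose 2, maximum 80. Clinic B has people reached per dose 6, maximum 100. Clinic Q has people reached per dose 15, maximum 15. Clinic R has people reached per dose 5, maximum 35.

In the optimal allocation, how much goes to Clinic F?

25

Rank by people reached per dose: Clinic L 24 > Clinic H 16 > Clinic Q 15 > Clinic B 6 > Clinic R 5 > Clinic F 2.
Clinic L takes 35 to reach its cap of 35 → 270 left.
Clinic H: +95 to 95 (cap) → 175 left.
Give Clinic Q 15 to hit its cap of 15 → 160 left.
Clinic B takes 100 to reach its cap of 100 → 60 left.
Clinic R: +35 to 35 (cap) → 25 left.
Clinic F has room for 80 but only 25 remain, so it gets 25.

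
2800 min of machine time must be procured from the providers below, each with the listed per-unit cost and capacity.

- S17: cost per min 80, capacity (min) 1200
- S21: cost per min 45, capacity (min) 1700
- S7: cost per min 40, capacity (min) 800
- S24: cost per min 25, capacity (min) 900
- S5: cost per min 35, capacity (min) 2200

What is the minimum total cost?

89000

Fill from the cheapest provider first.
Take 900 from S24 at 25 → need 1900 more.
S5 at 35: take 1900 of its 2200 → requirement met.
S7, S21, S17: unused.
Cost = 900×25 + 1900×35 = 89000.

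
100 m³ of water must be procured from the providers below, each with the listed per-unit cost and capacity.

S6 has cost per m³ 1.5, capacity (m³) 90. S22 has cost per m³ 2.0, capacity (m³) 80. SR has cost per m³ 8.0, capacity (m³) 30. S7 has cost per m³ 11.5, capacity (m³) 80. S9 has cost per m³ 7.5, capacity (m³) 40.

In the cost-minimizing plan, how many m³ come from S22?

10

Fill from the cheapest provider first.
S6 (1.5): use full 90 ; 10 m³ to go.
Take 10 from S22 at 2.0 to finish.
S9, SR, S7: unused.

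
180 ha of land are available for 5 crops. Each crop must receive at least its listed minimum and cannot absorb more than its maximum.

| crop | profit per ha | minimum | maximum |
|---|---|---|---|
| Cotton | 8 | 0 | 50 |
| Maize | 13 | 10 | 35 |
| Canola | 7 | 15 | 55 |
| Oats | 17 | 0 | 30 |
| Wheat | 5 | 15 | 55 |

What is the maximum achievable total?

1790

Meeting every minimum uses 0+10+15+0+15 = 40 ha, leaving 140.
Highest profit per ha first: Oats 17 > Maize 13 > Cotton 8 > Canola 7 > Wheat 5.
Give Oats 30 more to hit its cap of 30 ; 110 left.
Maize: +25 to 35 (cap) ; 85 left.
Give Cotton 50 more to hit its cap of 50 ; 35 left.
Canola: +35 (room for 40) → 50. Pool exhausted.
Total = 8×50 + 13×35 + 7×50 + 17×30 + 5×15 = 1790.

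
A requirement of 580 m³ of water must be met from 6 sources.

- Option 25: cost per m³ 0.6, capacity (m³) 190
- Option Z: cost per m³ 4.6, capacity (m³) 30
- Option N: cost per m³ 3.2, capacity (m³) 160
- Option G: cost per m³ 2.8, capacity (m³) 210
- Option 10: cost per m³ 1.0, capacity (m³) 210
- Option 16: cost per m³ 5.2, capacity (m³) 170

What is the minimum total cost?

828

Use sources in increasing cost order.
Take 190 from Option 25 at 0.6 — need 390 more.
Take 210 from Option 10 at 1.0 — need 180 more.
Option G at 2.8: take 180 of its 210 — requirement met.
Option N, Option Z, Option 16: unused.
Cost = 190×0.6 + 210×1.0 + 180×2.8 = 828.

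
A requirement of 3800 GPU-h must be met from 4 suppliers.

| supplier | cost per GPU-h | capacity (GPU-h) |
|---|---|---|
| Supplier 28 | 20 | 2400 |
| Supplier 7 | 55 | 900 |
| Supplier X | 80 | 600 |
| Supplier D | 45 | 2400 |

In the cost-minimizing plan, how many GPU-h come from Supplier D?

Use suppliers in increasing cost order.
Supplier 28 (20): use full 2400 → 1400 GPU-h to go.
Supplier D (45): take the remaining 1400 → done.
Supplier 7, Supplier X: unused.

1400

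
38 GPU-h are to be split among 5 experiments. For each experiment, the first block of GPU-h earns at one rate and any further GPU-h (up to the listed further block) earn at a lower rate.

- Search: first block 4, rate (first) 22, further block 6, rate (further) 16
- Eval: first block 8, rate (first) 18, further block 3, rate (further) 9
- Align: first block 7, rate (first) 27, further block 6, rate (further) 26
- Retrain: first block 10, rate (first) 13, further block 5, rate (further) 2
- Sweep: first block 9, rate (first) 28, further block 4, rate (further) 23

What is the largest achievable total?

921

Order all 10 blocks by rate: Sweep/first 28 > Align/first 27 > Align/second 26 > Sweep/second 23 > Search/first 22 > Eval/first 18 > Search/second 16 > Retrain/first 13 > Eval/second 9 > Retrain/second 2.
Sweep/first (28): +9 ; 29 left.
Fill Align first block (7 at 27) ; 22 left.
Align second at 26: fill all 6 ; 16 left.
Fill Sweep second block (4 at 23) ; 12 left.
Fill Search first block (4 at 22) ; 8 left.
Fill Eval first block (8 at 18) ; 0 left.
Total = 28×9 + 27×7 + 26×6 + 23×4 + 22×4 + 18×8 = 921.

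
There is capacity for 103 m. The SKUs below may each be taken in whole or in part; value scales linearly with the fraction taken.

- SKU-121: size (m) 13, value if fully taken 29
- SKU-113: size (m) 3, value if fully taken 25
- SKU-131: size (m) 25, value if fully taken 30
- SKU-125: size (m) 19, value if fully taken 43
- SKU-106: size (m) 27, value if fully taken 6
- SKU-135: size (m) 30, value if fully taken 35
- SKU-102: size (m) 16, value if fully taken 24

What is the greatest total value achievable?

182.5

Rank by value-to-size ratio: SKU-113 25/3≈8.33, SKU-125 43/19≈2.26, SKU-121 29/13≈2.23, SKU-102 24/16≈1.5, SKU-131 30/25≈1.2, SKU-135 35/30≈1.17, SKU-106 6/27≈0.222.
Take all of SKU-113 (3 m, value 25) ; 100 m left.
All 19 m of SKU-125 fit (value 43) ; 81 remain.
SKU-121: take in full, 13 m for value 29 ; 68 left.
All 16 m of SKU-102 fit (value 24) ; 52 remain.
Take all of SKU-131 (25 m, value 30) ; 27 m left.
27 m left: a 27/30 share of SKU-135 gives 35×27/30 = 31.5.
Total value = 182.5.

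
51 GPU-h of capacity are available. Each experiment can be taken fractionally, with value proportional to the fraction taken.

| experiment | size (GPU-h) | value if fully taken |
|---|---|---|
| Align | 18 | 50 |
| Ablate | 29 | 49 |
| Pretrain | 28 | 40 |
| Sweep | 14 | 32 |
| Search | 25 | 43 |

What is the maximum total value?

Sort by value density: Align 50/18≈2.78, Sweep 32/14≈2.29, Search 43/25≈1.72, Ablate 49/29≈1.69, Pretrain 40/28≈1.43.
Align: take in full, 18 GPU-h for value 50 — 33 left.
Take all of Sweep (14 GPU-h, value 32) — 19 GPU-h left.
19 GPU-h left: a 19/25 share of Search gives 43×19/25 = 32.68.
Total value = 114.68.

114.68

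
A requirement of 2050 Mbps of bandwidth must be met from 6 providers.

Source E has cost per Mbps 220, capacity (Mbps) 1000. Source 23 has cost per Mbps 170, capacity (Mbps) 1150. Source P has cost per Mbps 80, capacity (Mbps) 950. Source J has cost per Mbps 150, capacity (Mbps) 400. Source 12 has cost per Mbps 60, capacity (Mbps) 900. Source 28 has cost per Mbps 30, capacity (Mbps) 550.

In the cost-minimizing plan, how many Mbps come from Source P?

600

Cheapest first:
Source 28 (30): use full 550 → 1500 Mbps to go.
Source 12 (60): use full 900 → 600 Mbps to go.
Source P (80): take the remaining 600 → done.
Source J, Source 23, Source E: unused.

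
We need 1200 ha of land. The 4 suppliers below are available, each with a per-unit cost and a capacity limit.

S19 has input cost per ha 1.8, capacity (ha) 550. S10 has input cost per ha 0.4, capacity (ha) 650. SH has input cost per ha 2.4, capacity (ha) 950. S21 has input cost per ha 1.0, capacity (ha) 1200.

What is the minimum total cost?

Cheapest first:
Take 650 from S10 at 0.4 → need 550 more.
Take 550 from S21 at 1.0 to finish.
S19, SH: unused.
Cost = 650×0.4 + 550×1.0 = 810.

810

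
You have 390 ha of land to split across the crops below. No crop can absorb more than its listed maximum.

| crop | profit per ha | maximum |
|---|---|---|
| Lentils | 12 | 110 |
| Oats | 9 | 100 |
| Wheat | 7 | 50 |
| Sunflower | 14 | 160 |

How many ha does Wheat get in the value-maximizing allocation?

20

Rank by profit per ha: Sunflower 14 > Lentils 12 > Oats 9 > Wheat 7.
Sunflower: +160 to 160 (cap) ; 230 left.
Lentils takes 110 to reach its cap of 110 ; 120 left.
Oats takes 100 to reach its cap of 100 ; 20 left.
Wheat: +20 (room for 50) → 20. Pool exhausted.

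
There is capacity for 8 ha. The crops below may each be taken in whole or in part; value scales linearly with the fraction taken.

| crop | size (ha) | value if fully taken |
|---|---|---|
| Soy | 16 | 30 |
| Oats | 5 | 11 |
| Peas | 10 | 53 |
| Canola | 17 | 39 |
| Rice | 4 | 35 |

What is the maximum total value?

Sort by value density: Rice 35/4≈8.75, Peas 53/10≈5.3, Canola 39/17≈2.29, Oats 11/5≈2.2, Soy 30/16≈1.88.
Rice: take in full, 4 ha for value 35 → 4 left.
Fill the last 4 ha with part of Peas: 4/10 of it earns 21.2.
Total value = 56.2.

56.2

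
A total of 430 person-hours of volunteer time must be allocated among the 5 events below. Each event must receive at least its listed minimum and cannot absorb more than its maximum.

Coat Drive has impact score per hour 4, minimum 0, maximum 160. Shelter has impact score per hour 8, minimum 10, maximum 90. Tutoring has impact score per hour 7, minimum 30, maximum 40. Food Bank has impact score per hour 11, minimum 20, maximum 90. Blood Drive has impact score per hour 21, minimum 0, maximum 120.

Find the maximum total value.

4870

Meeting every minimum uses 0+10+30+20+0 = 60 person-hours, leaving 370.
Rank by impact score per hour: Blood Drive 21 > Food Bank 11 > Shelter 8 > Tutoring 7 > Coat Drive 4.
Give Blood Drive 120 more to hit its cap of 120 ; 250 left.
Food Bank takes 70 more to reach its cap of 90 ; 180 left.
Shelter takes 80 more to reach its cap of 90 ; 100 left.
Tutoring: +10 to 40 (cap) ; 90 left.
Coat Drive has room for 160 more but only 90 remain, so it gets 90.
Total = 4×90 + 8×90 + 7×40 + 11×90 + 21×120 = 4870.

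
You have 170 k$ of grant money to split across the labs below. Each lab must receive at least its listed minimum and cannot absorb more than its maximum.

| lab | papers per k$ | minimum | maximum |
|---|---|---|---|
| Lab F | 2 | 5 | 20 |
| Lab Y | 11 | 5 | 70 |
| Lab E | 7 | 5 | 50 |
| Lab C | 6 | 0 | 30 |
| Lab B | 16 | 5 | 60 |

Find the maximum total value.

Meeting every minimum uses 5+5+5+0+5 = 20 k$, leaving 150.
Highest papers per k$ first: Lab B 16 > Lab Y 11 > Lab E 7 > Lab C 6 > Lab F 2.
Lab B takes 55 more to reach its cap of 60 → 95 left.
Lab Y: +65 to 70 (cap) → 30 left.
Lab E has room for 45 more but only 30 remain, so it gets 35.
Total = 2×5 + 11×70 + 7×35 + 16×60 = 1985.

1985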